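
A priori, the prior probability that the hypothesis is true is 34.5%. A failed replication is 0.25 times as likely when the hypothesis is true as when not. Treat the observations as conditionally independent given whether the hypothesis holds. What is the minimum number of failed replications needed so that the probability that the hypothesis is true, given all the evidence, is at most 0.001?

Prior odds: 0.345 ÷ 0.655 = 69/131.
Likelihood ratio per failed replication = 0.25.
Target odds: 0.001 ÷ 0.999 = 1/999.
Need (69/131) × 0.25ⁿ ≤ 1/999, i.e. 0.25ⁿ ≤ 131/68931.
0.25⁴ = 0.00390625 is still above 131/68931 but 0.25⁵ = 1/1024 is at or below it, so n = 5.

5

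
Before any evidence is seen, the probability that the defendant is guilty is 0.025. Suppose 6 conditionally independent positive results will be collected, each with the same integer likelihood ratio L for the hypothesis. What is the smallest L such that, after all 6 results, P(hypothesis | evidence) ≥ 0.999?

Prior odds = 0.025/0.975 = 1/39.
Target odds = 0.999/0.001 = 999.
Need L⁶ ≥ 999 ÷ (1/39) = 38961.
5⁶ = 15625 < 38961 ≤ 46656 = 6⁶, so L = 6.

6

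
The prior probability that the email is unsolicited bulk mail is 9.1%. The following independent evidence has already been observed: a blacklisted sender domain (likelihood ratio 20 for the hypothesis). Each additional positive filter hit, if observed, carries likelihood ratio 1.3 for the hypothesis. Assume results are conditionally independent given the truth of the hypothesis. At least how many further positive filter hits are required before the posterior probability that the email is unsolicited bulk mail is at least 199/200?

18

Prior odds = 0.091/0.909 = 91/909.
Bayes factor of the evidence already in hand = 20.
Odds after that evidence = (91/909) × 20 = 1820/909.
Target odds = 0.995/0.005 = 199.
Need 1.3ⁿ ≥ 199 ÷ (1820/909) = 180891/1820.
1.3¹⁷ ≈86.5042 falls short of 180891/1820 but 1.3¹⁸ ≈112.455 reaches it, so n = 18.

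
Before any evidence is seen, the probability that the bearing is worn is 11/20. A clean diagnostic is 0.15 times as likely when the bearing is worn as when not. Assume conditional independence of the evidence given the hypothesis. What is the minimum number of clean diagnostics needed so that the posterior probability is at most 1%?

3

Prior odds = 0.55/0.45 = 11/9.
Likelihood ratio per clean diagnostic = 0.15.
Target posterior odds = 0.01/0.99 = 1/99.
Need (11/9) × 0.15ⁿ ≤ 1/99, i.e. 0.15ⁿ ≤ 1/121.
0.15² = 0.0225 is still above 1/121 but 0.15³ = 0.003375 is at or below it, so n = 3.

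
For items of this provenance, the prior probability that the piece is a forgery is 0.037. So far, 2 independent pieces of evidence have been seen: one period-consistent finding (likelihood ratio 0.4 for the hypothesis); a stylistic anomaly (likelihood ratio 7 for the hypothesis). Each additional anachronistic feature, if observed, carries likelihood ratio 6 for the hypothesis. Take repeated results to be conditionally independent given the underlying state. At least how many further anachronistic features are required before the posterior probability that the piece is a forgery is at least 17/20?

Prior odds = 0.037/0.963 = 37/963.
Combined Bayes factor of the evidence already in hand = 0.4 × 7 = 2.8.
Odds after that evidence = (37/963) × 2.8 = 518/4815.
Target odds = 0.85/0.15 = 17/3.
Need 6ⁿ ≥ 17/3 ÷ (518/4815) = 27285/518.
6² = 36 falls short of 27285/518 but 6³ = 216 reaches it, so n = 3.

3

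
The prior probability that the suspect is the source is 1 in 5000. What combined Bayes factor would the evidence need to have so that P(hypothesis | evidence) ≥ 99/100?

494901

Prior odds = 0.0002/0.9998 = 1/4999.
Target odds = 0.99/0.01 = 99.
Required Bayes factor = 99 ÷ (1/4999) = 494901.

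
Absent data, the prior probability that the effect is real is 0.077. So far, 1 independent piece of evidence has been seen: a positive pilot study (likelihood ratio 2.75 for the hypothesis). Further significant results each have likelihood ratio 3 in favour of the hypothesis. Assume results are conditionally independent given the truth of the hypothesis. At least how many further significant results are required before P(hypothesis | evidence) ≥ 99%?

6

Prior odds = 0.077/0.923 = 77/923.
Bayes factor of the evidence already in hand = 2.75.
Odds after that evidence = (77/923) × 2.75 = 847/3692.
Target odds = 0.99/0.01 = 99.
Need 3ⁿ ≥ 99 ÷ (847/3692) = 33228/77.
3⁵ = 243 falls short of 33228/77 but 3⁶ = 729 reaches it, so n = 6.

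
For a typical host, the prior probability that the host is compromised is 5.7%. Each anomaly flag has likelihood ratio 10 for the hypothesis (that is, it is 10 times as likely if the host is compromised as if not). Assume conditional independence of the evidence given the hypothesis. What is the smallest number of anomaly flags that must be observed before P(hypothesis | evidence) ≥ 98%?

Prior odds: 0.057 ÷ 0.943 = 57/943.
Likelihood ratio per anomaly flag = 10.
Target posterior odds = 0.98/0.02 = 49.
Need (57/943) × 10ⁿ ≥ 49, i.e. 10ⁿ ≥ 46207/57.
10² = 100 falls short of 46207/57 but 10³ = 1000 reaches it, so n = 3.

3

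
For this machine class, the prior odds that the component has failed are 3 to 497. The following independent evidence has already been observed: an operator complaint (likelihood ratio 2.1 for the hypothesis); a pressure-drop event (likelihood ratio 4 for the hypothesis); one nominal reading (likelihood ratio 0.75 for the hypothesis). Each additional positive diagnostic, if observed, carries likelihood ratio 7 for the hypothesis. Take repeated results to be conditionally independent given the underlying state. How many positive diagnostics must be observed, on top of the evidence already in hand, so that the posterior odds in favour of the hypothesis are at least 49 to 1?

Prior odds = 3/497.
Combined Bayes factor of the evidence already in hand = 2.1 × 4 × 0.75 = 6.3.
Odds after that evidence = (3/497) × 6.3 = 27/710.
Target odds = 49.
Need 7ⁿ ≥ 49 ÷ (27/710) = 34790/27.
7³ = 343 falls short of 34790/27 but 7⁴ = 2401 reaches it, so n = 4.

4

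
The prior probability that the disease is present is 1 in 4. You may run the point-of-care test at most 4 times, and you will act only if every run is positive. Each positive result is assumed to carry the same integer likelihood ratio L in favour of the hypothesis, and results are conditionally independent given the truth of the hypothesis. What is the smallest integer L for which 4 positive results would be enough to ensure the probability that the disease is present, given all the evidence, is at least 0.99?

Prior odds = 0.25/0.75 = 1/3.
Target odds = 0.99/0.01 = 99.
Need L⁴ ≥ 99 ÷ (1/3) = 297.
4⁴ = 256 < 297 ≤ 625 = 5⁴, so L = 5.

5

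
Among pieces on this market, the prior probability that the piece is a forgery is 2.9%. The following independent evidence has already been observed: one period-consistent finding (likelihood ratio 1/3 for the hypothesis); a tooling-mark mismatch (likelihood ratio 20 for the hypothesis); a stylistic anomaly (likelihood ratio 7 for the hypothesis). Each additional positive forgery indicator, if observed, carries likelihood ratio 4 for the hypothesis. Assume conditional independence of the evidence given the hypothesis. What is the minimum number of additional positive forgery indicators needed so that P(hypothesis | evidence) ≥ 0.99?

4

Prior odds = 0.029/0.971 = 29/971.
Combined Bayes factor of the evidence already in hand = (1/3) × 20 × 7 = 140/3.
Odds after that evidence = (29/971) × 140/3 = 4060/2913.
Target odds = 0.99/0.01 = 99.
Need 4ⁿ ≥ 99 ÷ (4060/2913) = 288387/4060.
4³ = 64 falls short of 288387/4060 but 4⁴ = 256 reaches it, so n = 4.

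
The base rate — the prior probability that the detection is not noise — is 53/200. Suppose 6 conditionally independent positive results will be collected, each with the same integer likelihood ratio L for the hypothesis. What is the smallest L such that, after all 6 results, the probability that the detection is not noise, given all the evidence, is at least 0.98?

3

Prior odds = 0.265/0.735 = 53/147.
Target odds = 0.98/0.02 = 49.
Need L⁶ ≥ 49 ÷ (53/147) = 7203/53.
2⁶ = 64 < 7203/53 ≤ 729 = 3⁶, so L = 3.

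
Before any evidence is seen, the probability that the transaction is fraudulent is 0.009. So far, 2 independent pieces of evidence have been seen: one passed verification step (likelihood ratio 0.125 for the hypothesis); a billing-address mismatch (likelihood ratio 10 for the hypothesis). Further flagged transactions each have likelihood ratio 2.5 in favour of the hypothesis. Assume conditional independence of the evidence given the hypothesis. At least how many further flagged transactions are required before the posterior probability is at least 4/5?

Prior odds = 0.009/0.991 = 9/991.
Combined Bayes factor of the evidence already in hand = 0.125 × 10 = 1.25.
Odds after that evidence = (9/991) × 1.25 = 45/3964.
Target odds = 0.8/0.2 = 4.
Need 2.5ⁿ ≥ 4 ÷ (45/3964) = 15856/45.
2.5⁶ = 244.140625 falls short of 15856/45 but 2.5⁷ = 610.3515625 reaches it, so n = 7.

7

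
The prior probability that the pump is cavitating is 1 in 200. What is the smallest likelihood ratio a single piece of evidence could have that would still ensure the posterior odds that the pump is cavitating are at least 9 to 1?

1791

Prior odds = 0.005/0.995 = 1/199.
Target odds = 9.
Required Bayes factor = 9 ÷ (1/199) = 1791.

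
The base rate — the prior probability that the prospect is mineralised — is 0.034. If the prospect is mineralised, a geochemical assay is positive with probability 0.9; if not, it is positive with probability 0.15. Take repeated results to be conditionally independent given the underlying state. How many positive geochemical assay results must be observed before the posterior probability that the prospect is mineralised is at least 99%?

Prior odds: 0.034 ÷ 0.966 = 17/483.
Likelihood ratio of a positive = 0.9/0.15 = 6.
Target posterior odds = 0.99/0.01 = 99.
Require 6ⁿ ≥ 99 ÷ (17/483) = 47817/17.
6⁴ = 1296 falls short of 47817/17 but 6⁵ = 7776 reaches it, so n = 5.

5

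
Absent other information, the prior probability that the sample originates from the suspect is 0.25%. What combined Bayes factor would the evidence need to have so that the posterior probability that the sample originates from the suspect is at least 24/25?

9576

Prior odds = 0.0025/0.9975 = 1/399.
Target odds = 0.96/0.04 = 24.
Required Bayes factor = 24 ÷ (1/399) = 9576.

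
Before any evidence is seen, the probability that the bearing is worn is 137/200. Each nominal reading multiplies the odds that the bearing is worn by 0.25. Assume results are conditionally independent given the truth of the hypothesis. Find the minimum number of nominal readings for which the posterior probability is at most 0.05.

3

Prior odds: 0.685 ÷ 0.315 = 137/63.
Likelihood ratio per nominal reading = 0.25.
Target odds: 0.05 ÷ 0.95 = 1/19.
Require 0.25ⁿ ≤ 1/19 ÷ (137/63) = 63/2603.
0.25² = 0.0625 is still above 63/2603 but 0.25³ = 0.015625 is at or below it, so n = 3.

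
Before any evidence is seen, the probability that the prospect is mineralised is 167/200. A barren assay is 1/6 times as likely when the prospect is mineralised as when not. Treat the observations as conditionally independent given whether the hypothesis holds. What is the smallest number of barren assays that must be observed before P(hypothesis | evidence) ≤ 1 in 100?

Prior odds = 0.835/0.165 = 167/33.
Likelihood ratio per barren assay = 1/6.
Target odds: 0.01 ÷ 0.99 = 1/99.
Require (1/6)ⁿ ≤ 1/99 ÷ (167/33) = 1/501.
(1/6)³ = 1/216 is still above 1/501 but (1/6)⁴ = 1/1296 is at or below it, so n = 4.

4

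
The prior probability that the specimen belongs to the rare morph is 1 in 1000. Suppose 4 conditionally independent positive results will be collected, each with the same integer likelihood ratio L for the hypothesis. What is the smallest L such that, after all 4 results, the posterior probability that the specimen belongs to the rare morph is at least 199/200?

22

Prior odds = 0.001/0.999 = 1/999.
Target odds = 0.995/0.005 = 199.
Need L⁴ ≥ 199 ÷ (1/999) = 198801.
21⁴ = 194481 < 198801 ≤ 234256 = 22⁴, so L = 22.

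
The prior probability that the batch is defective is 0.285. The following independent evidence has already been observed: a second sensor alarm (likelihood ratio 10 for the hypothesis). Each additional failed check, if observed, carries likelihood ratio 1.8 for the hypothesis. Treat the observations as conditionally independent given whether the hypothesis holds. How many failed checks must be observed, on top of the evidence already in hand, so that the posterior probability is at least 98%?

Prior odds = 0.285/0.715 = 57/143.
Bayes factor of the evidence already in hand = 10.
Odds after that evidence = (57/143) × 10 = 570/143.
Target odds = 0.98/0.02 = 49.
Need 1.8ⁿ ≥ 49 ÷ (570/143) = 7007/570.
1.8⁴ = 10.4976 falls short of 7007/570 but 1.8⁵ = 18.89568 reaches it, so n = 5.

5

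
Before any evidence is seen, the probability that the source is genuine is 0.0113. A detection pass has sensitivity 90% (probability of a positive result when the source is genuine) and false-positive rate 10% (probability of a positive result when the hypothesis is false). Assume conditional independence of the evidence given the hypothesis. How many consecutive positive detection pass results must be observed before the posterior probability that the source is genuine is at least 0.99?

Prior odds = 0.0113/0.9887 = 113/9887.
Likelihood ratio of a positive result = 0.9/0.1 = 9.
Target posterior odds = 0.99/0.01 = 99.
Need (113/9887) × 9ⁿ ≥ 99, i.e. 9ⁿ ≥ 978813/113.
9⁴ = 6561 falls short of 978813/113 but 9⁵ = 59049 reaches it, so n = 5.

5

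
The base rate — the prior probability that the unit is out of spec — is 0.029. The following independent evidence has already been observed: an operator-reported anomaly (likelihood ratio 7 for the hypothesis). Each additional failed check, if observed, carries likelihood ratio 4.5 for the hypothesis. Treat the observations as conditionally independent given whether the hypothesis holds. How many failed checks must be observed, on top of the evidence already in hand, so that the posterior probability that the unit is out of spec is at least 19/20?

Prior odds = 0.029/0.971 = 29/971.
Bayes factor of the evidence already in hand = 7.
Odds after that evidence = (29/971) × 7 = 203/971.
Target odds = 0.95/0.05 = 19.
Need 4.5ⁿ ≥ 19 ÷ (203/971) = 18449/203.
4.5² = 20.25 falls short of 18449/203 but 4.5³ = 91.125 reaches it, so n = 3.

3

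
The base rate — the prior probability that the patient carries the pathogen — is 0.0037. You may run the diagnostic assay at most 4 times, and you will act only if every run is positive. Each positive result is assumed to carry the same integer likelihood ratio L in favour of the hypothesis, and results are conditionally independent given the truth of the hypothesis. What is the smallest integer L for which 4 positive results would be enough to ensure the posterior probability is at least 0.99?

13

Prior odds = 0.0037/0.9963 = 37/9963.
Target odds = 0.99/0.01 = 99.
Need L⁴ ≥ 99 ÷ (37/9963) = 986337/37.
12⁴ = 20736 < 986337/37 ≤ 28561 = 13⁴, so L = 13.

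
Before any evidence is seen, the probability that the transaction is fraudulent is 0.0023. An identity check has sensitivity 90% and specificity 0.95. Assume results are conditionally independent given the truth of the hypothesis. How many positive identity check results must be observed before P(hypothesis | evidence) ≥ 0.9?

Prior odds = 0.0023/0.9977 = 23/9977.
False-positive rate = 1 − 0.95 = 0.05; likelihood ratio of a positive = 0.9/0.05 = 18.
Target posterior odds = 0.9/0.1 = 9.
Require 18ⁿ ≥ 9 ÷ (23/9977) = 89793/23.
18² = 324 falls short of 89793/23 but 18³ = 5832 reaches it, so n = 3.

3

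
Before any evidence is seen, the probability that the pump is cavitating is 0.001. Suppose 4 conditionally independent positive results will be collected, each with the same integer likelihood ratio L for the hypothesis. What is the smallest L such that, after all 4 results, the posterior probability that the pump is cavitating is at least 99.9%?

Prior odds = 0.001/0.999 = 1/999.
Target odds = 0.999/0.001 = 999.
Need L⁴ ≥ 999 ÷ (1/999) = 998001.
31⁴ = 923521 < 998001 ≤ 1048576 = 32⁴, so L = 32.

32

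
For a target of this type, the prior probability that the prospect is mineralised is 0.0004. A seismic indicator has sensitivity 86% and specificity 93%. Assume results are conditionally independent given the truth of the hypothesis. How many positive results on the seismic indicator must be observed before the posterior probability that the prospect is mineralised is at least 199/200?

Prior odds = 0.0004/0.9996 = 1/2499.
False-positive rate = 1 − 0.93 = 0.07; likelihood ratio of a positive = 0.86/0.07 = 86/7.
Target odds: 0.995 ÷ 0.005 = 199.
Require (86/7)ⁿ ≥ 199 ÷ (1/2499) = 497301.
(86/7)⁵ ≈279899 falls short of 497301 but (86/7)⁶ ≈3.43876e+06 reaches it, so n = 6.

6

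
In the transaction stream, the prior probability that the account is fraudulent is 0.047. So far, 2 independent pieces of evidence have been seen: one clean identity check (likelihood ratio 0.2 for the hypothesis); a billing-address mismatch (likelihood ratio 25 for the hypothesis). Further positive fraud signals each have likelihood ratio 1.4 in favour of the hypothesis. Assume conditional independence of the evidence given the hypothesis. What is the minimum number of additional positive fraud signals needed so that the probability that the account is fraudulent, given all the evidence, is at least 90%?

11

Prior odds = 0.047/0.953 = 47/953.
Combined Bayes factor of the evidence already in hand = 0.2 × 25 = 5.
Odds after that evidence = (47/953) × 5 = 235/953.
Target odds = 0.9/0.1 = 9.
Need 1.4ⁿ ≥ 9 ÷ (235/953) = 8577/235.
1.4¹⁰ = 282475249/9765625 falls short of 8577/235 but 1.4¹¹ ≈40.4957 reaches it, so n = 11.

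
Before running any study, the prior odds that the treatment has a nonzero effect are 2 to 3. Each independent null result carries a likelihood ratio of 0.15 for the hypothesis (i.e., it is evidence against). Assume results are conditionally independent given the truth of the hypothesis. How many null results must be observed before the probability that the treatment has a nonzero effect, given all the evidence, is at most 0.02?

2

Prior odds = 2/3.
Likelihood ratio per null result = 0.15.
Target posterior odds = 0.02/0.98 = 1/49.
Require 0.15ⁿ ≤ 1/49 ÷ (2/3) = 3/98.
0.15¹ = 0.15 is still above 3/98 but 0.15² = 0.0225 is at or below it, so n = 2.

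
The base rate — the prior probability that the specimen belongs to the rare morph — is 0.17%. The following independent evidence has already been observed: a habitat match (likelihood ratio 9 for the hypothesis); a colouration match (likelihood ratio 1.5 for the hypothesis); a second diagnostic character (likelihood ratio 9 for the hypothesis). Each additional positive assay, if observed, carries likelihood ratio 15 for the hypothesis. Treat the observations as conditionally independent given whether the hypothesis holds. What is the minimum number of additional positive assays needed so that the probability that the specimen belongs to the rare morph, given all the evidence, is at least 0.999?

Prior odds = 0.0017/0.9983 = 17/9983.
Combined Bayes factor of the evidence already in hand = 9 × 1.5 × 9 = 121.5.
Odds after that evidence = (17/9983) × 121.5 = 4131/19966.
Target odds = 0.999/0.001 = 999.
Need 15ⁿ ≥ 999 ÷ (4131/19966) = 738742/153.
15³ = 3375 falls short of 738742/153 but 15⁴ = 50625 reaches it, so n = 4.

4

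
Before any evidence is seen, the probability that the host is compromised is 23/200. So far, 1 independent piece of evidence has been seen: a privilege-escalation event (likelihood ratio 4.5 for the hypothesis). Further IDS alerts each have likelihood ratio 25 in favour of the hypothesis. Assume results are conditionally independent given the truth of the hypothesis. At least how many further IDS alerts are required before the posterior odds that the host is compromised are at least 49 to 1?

Prior odds = 0.115/0.885 = 23/177.
Bayes factor of the evidence already in hand = 4.5.
Odds after that evidence = (23/177) × 4.5 = 69/118.
Target odds = 49.
Need 25ⁿ ≥ 49 ÷ (69/118) = 5782/69.
25¹ = 25 falls short of 5782/69 but 25² = 625 reaches it, so n = 2.

2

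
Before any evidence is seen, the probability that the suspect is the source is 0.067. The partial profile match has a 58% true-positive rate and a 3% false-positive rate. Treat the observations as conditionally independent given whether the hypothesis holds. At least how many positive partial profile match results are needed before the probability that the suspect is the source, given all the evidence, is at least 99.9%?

Prior odds = 0.067/0.933 = 67/933.
Likelihood ratio of a positive result = 0.58/0.03 = 58/3.
Target posterior odds = 0.999/0.001 = 999.
Require (58/3)ⁿ ≥ 999 ÷ (67/933) = 932067/67.
(58/3)³ = 195112/27 falls short of 932067/67 but (58/3)⁴ = 11316496/81 reaches it, so n = 4.

4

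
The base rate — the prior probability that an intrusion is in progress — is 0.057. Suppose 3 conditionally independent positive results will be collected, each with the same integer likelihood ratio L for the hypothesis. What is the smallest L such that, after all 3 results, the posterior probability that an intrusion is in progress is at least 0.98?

Prior odds = 0.057/0.943 = 57/943.
Target odds = 0.98/0.02 = 49.
Need L³ ≥ 49 ÷ (57/943) = 46207/57.
9³ = 729 < 46207/57 ≤ 1000 = 10³, so L = 10.

10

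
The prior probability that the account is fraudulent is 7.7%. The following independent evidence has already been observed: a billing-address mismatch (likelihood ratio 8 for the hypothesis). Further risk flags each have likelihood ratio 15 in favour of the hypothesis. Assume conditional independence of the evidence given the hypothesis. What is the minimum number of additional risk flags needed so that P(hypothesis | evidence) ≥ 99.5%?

Prior odds = 0.077/0.923 = 77/923.
Bayes factor of the evidence already in hand = 8.
Odds after that evidence = (77/923) × 8 = 616/923.
Target odds = 0.995/0.005 = 199.
Need 15ⁿ ≥ 199 ÷ (616/923) = 183677/616.
15² = 225 falls short of 183677/616 but 15³ = 3375 reaches it, so n = 3.

3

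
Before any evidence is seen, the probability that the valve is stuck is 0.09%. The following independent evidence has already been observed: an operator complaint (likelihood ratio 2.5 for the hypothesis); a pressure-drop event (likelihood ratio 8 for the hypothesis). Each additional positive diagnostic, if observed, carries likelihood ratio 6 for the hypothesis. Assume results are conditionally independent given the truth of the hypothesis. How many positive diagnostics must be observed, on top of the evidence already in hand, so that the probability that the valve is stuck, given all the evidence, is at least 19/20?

Prior odds = 0.0009/0.9991 = 9/9991.
Combined Bayes factor of the evidence already in hand = 2.5 × 8 = 20.
Odds after that evidence = (9/9991) × 20 = 180/9991.
Target odds = 0.95/0.05 = 19.
Need 6ⁿ ≥ 19 ÷ (180/9991) = 189829/180.
6³ = 216 falls short of 189829/180 but 6⁴ = 1296 reaches it, so n = 4.

4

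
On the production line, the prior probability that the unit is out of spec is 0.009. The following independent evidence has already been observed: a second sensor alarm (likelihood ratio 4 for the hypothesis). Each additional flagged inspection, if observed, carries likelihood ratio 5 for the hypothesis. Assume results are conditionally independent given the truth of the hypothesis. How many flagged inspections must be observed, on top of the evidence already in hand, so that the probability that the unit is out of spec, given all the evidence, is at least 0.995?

Prior odds = 0.009/0.991 = 9/991.
Bayes factor of the evidence already in hand = 4.
Odds after that evidence = (9/991) × 4 = 36/991.
Target odds = 0.995/0.005 = 199.
Need 5ⁿ ≥ 199 ÷ (36/991) = 197209/36.
5⁵ = 3125 falls short of 197209/36 but 5⁶ = 15625 reaches it, so n = 6.

6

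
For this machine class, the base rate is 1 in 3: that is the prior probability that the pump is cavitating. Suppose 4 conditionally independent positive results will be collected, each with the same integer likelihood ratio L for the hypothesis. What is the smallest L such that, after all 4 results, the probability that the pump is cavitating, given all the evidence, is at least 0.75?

2

Prior odds = (1/3)/(2/3) = 0.5.
Target odds = 0.75/0.25 = 3.
Need L⁴ ≥ 3 ÷ 0.5 = 6.
1⁴ = 1 < 6 ≤ 16 = 2⁴, so L = 2.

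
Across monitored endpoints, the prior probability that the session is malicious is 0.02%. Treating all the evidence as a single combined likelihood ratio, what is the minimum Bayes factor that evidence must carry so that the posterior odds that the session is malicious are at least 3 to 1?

Prior odds = 0.0002/0.9998 = 1/4999.
Target odds = 3.
Required Bayes factor = 3 ÷ (1/4999) = 14997.

14997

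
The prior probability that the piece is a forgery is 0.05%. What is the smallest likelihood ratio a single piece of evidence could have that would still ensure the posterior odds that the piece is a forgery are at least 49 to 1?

97951

Prior odds = 0.0005/0.9995 = 1/1999.
Target odds = 49.
Required Bayes factor = 49 ÷ (1/1999) = 97951.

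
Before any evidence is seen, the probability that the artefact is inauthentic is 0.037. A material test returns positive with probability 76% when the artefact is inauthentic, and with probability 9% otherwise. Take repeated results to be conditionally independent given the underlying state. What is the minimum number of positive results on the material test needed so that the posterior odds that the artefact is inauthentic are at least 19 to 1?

3

Prior odds = 0.037/0.963 = 37/963.
Likelihood ratio of a positive result = 0.76/0.09 = 76/9.
Target odds = 19.
Need (37/963) × (76/9)ⁿ ≥ 19, i.e. (76/9)ⁿ ≥ 18297/37.
(76/9)² = 5776/81 falls short of 18297/37 but (76/9)³ = 438976/729 reaches it, so n = 3.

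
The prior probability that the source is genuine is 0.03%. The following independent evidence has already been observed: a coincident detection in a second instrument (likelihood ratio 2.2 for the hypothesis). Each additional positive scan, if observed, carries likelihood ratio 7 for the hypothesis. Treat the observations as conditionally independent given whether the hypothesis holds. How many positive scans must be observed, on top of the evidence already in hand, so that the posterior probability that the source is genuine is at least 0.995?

Prior odds = 0.0003/0.9997 = 3/9997.
Bayes factor of the evidence already in hand = 2.2.
Odds after that evidence = (3/9997) × 2.2 = 33/49985.
Target odds = 0.995/0.005 = 199.
Need 7ⁿ ≥ 199 ÷ (33/49985) = 9947015/33.
7⁶ = 117649 falls short of 9947015/33 but 7⁷ = 823543 reaches it, so n = 7.

7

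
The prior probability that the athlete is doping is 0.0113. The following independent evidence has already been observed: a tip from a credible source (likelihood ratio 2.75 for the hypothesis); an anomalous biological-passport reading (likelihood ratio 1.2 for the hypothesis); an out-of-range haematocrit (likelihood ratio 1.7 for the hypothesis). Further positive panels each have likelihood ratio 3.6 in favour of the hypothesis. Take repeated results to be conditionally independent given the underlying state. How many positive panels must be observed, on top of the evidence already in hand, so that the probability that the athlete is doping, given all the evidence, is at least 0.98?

6

Prior odds = 0.0113/0.9887 = 113/9887.
Combined Bayes factor of the evidence already in hand = 2.75 × 1.2 × 1.7 = 5.61.
Odds after that evidence = (113/9887) × 5.61 = 63393/988700.
Target odds = 0.98/0.02 = 49.
Need 3.6ⁿ ≥ 49 ÷ (63393/988700) = 48446300/63393.
3.6⁵ = 604.66176 falls short of 48446300/63393 but 3.6⁶ = 34012224/15625 reaches it, so n = 6.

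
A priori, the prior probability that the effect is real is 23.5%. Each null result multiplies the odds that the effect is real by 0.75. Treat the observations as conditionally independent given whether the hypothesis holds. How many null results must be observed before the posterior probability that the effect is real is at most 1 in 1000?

Prior odds = 0.235/0.765 = 47/153.
Likelihood ratio per null result = 0.75.
Target posterior odds = 0.001/0.999 = 1/999.
Require 0.75ⁿ ≤ 1/999 ÷ (47/153) = 17/5217.
0.75¹⁹ ≈0.00422828 is still above 17/5217 but 0.75²⁰ ≈0.00317121 is at or below it, so n = 20.

20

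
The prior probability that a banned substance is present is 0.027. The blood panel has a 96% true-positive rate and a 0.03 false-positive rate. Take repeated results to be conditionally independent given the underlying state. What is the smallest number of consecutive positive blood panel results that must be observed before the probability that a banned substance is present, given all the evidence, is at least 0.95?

Prior odds: 0.027 ÷ 0.973 = 27/973.
Likelihood ratio of a positive result = 0.96/0.03 = 32.
Target posterior odds = 0.95/0.05 = 19.
Need (27/973) × 32ⁿ ≥ 19, i.e. 32ⁿ ≥ 18487/27.
32¹ = 32 falls short of 18487/27 but 32² = 1024 reaches it, so n = 2.

2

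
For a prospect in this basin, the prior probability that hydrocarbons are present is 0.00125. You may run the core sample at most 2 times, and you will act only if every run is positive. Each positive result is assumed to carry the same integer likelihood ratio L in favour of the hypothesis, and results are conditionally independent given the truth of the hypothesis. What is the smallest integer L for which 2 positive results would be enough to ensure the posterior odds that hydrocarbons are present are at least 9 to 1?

85

Prior odds = 0.00125/0.99875 = 1/799.
Target odds = 9.
Need L² ≥ 9 ÷ (1/799) = 7191.
84² = 7056 < 7191 ≤ 7225 = 85², so L = 85.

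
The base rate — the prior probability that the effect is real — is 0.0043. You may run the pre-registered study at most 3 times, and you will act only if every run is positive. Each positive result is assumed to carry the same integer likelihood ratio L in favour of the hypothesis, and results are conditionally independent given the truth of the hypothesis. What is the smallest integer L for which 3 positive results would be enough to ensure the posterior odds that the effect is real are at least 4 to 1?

10

Prior odds = 0.0043/0.9957 = 43/9957.
Target odds = 4.
Need L³ ≥ 4 ÷ (43/9957) = 39828/43.
9³ = 729 < 39828/43 ≤ 1000 = 10³, so L = 10.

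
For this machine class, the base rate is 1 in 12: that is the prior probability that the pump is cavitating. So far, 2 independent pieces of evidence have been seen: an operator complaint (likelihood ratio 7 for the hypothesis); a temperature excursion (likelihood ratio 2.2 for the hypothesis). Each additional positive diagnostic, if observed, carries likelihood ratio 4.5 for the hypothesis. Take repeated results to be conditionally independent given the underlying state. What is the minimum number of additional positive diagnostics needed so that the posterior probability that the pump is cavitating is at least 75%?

Prior odds = (1/12)/(11/12) = 1/11.
Combined Bayes factor of the evidence already in hand = 7 × 2.2 = 15.4.
Odds after that evidence = (1/11) × 15.4 = 1.4.
Target odds = 0.75/0.25 = 3.
Need 4.5ⁿ ≥ 3 ÷ 1.4 = 15/7.
4.5¹ = 4.5, which meets the required 15/7; so n = 1.

1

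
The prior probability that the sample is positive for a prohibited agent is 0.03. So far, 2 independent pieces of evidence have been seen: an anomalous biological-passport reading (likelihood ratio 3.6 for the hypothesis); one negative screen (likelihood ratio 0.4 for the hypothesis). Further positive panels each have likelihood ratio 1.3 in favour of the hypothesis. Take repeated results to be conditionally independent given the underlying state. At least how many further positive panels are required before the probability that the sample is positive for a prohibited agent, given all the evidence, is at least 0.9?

21

Prior odds = 0.03/0.97 = 3/97.
Combined Bayes factor of the evidence already in hand = 3.6 × 0.4 = 1.44.
Odds after that evidence = (3/97) × 1.44 = 108/2425.
Target odds = 0.9/0.1 = 9.
Need 1.3ⁿ ≥ 9 ÷ (108/2425) = 2425/12.
1.3²⁰ ≈190.05 falls short of 2425/12 but 1.3²¹ ≈247.065 reaches it, so n = 21.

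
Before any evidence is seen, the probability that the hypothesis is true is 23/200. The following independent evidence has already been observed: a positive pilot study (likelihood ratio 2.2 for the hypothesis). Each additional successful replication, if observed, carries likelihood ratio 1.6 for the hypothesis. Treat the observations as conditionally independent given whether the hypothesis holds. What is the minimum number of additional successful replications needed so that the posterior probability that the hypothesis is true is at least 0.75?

6

Prior odds = 0.115/0.885 = 23/177.
Bayes factor of the evidence already in hand = 2.2.
Odds after that evidence = (23/177) × 2.2 = 253/885.
Target odds = 0.75/0.25 = 3.
Need 1.6ⁿ ≥ 3 ÷ (253/885) = 2655/253.
1.6⁵ = 10.48576 falls short of 2655/253 but 1.6⁶ = 262144/15625 reaches it, so n = 6.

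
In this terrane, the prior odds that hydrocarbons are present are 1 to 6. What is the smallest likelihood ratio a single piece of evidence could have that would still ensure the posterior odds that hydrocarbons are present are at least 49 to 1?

294

Prior odds = 1/6.
Target odds = 49.
Required Bayes factor = 49 ÷ (1/6) = 294.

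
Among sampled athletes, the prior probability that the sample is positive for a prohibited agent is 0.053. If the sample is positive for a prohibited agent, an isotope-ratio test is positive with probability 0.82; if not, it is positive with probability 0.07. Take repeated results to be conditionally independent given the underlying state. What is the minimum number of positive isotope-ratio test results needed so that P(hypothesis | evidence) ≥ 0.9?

Prior odds = 0.053/0.947 = 53/947.
Likelihood ratio of a positive = 0.82/0.07 = 82/7.
Target odds: 0.9 ÷ 0.1 = 9.
Require (82/7)ⁿ ≥ 9 ÷ (53/947) = 8523/53.
(82/7)² = 6724/49 falls short of 8523/53 but (82/7)³ = 551368/343 reaches it, so n = 3.

3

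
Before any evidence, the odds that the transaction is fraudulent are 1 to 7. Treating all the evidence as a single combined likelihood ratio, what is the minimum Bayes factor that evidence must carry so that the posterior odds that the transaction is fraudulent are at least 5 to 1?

35

Prior odds = 1/7.
Target odds = 5.
Required Bayes factor = 5 ÷ (1/7) = 35.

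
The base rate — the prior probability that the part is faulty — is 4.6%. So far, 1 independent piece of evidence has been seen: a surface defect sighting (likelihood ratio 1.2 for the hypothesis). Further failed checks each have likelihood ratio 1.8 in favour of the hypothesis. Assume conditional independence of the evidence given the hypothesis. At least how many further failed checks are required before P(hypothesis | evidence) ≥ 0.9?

Prior odds = 0.046/0.954 = 23/477.
Bayes factor of the evidence already in hand = 1.2.
Odds after that evidence = (23/477) × 1.2 = 46/795.
Target odds = 0.9/0.1 = 9.
Need 1.8ⁿ ≥ 9 ÷ (46/795) = 7155/46.
1.8⁸ = 43046721/390625 falls short of 7155/46 but 1.8⁹ = 387420489/1953125 reaches it, so n = 9.

9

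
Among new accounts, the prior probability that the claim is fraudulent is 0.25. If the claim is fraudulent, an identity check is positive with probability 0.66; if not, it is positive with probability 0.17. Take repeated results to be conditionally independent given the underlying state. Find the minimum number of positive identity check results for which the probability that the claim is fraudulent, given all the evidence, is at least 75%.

Prior odds = 0.25/0.75 = 1/3.
Likelihood ratio of a positive = 0.66/0.17 = 66/17.
Target odds: 0.75 ÷ 0.25 = 3.
Need (1/3) × (66/17)ⁿ ≥ 3, i.e. (66/17)ⁿ ≥ 9.
(66/17)¹ = 66/17 falls short of 9 but (66/17)² = 4356/289 reaches it, so n = 2.

2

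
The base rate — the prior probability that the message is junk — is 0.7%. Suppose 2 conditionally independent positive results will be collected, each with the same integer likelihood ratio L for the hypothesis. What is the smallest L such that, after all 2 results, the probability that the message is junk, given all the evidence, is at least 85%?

Prior odds = 0.007/0.993 = 7/993.
Target odds = 0.85/0.15 = 17/3.
Need L² ≥ 17/3 ÷ (7/993) = 5627/7.
28² = 784 < 5627/7 ≤ 841 = 29², so L = 29.

29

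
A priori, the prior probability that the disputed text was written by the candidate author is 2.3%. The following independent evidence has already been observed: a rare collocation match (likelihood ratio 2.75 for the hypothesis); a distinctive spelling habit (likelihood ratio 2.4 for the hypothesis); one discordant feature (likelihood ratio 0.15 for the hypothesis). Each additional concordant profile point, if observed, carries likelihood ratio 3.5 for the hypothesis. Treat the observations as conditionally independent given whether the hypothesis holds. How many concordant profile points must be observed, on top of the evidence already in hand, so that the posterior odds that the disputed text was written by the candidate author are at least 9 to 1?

Prior odds = 0.023/0.977 = 23/977.
Combined Bayes factor of the evidence already in hand = 2.75 × 2.4 × 0.15 = 0.99.
Odds after that evidence = (23/977) × 0.99 = 2277/97700.
Target odds = 9.
Need 3.5ⁿ ≥ 9 ÷ (2277/97700) = 97700/253.
3.5⁴ = 150.0625 falls short of 97700/253 but 3.5⁵ = 525.21875 reaches it, so n = 5.

5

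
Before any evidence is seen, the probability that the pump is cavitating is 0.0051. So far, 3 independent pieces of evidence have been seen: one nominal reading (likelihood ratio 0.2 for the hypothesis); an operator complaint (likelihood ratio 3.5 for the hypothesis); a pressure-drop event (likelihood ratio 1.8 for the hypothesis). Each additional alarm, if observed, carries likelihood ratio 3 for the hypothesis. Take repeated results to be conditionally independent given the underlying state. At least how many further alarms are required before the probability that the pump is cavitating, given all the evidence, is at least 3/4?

Prior odds = 0.0051/0.9949 = 51/9949.
Combined Bayes factor of the evidence already in hand = 0.2 × 3.5 × 1.8 = 1.26.
Odds after that evidence = (51/9949) × 1.26 = 3213/497450.
Target odds = 0.75/0.25 = 3.
Need 3ⁿ ≥ 3 ÷ (3213/497450) = 497450/1071.
3⁵ = 243 falls short of 497450/1071 but 3⁶ = 729 reaches it, so n = 6.

6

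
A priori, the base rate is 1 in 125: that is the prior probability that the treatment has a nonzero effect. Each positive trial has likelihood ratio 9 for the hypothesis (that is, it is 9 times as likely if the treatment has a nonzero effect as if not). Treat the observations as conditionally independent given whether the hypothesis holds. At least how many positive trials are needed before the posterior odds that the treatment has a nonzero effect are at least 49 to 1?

4

Prior odds: 0.008 ÷ 0.992 = 1/124.
Likelihood ratio per positive trial = 9.
Target odds = 49.
Need (1/124) × 9ⁿ ≥ 49, i.e. 9ⁿ ≥ 6076.
9³ = 729 falls short of 6076 but 9⁴ = 6561 reaches it, so n = 4.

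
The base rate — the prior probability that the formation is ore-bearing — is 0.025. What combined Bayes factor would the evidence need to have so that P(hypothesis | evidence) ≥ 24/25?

936

Prior odds = 0.025/0.975 = 1/39.
Target odds = 0.96/0.04 = 24.
Required Bayes factor = 24 ÷ (1/39) = 936.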